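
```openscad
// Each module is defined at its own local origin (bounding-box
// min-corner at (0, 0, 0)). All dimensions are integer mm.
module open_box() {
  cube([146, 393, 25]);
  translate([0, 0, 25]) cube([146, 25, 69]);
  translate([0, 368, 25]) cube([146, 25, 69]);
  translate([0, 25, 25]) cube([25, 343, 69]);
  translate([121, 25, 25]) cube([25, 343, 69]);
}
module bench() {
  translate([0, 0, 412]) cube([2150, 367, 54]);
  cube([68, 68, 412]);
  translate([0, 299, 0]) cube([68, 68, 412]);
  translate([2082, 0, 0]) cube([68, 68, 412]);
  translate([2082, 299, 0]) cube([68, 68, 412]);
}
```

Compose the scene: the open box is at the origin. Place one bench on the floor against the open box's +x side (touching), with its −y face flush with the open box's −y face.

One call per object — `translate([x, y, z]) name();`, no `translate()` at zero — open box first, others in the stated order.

open_box();
translate([146, 0, 0]) bench();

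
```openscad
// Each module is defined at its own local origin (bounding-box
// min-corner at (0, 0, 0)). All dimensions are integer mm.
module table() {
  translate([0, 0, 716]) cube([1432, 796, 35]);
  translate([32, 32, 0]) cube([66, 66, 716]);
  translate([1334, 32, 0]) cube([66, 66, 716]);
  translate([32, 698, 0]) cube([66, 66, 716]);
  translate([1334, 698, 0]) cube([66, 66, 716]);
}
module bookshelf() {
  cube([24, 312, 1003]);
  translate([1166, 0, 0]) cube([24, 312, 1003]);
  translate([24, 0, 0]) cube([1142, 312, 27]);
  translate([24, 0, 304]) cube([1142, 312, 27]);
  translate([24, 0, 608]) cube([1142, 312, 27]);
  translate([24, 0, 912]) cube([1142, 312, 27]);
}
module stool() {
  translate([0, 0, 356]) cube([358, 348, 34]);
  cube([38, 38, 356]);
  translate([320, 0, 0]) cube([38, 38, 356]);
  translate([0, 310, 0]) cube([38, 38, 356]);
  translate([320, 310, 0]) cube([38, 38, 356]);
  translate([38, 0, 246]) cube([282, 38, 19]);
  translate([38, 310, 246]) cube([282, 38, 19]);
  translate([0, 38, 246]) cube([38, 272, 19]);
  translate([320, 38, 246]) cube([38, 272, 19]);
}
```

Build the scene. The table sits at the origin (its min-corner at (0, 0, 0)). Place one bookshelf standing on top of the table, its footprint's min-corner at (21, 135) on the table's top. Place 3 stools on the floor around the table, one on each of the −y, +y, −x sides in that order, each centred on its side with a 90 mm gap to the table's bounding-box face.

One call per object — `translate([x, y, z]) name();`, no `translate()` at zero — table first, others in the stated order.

table();
translate([21, 135, 751]) bookshelf();
translate([537, -438, 0]) stool();
translate([537, 886, 0]) stool();
translate([-448, 224, 0]) stool();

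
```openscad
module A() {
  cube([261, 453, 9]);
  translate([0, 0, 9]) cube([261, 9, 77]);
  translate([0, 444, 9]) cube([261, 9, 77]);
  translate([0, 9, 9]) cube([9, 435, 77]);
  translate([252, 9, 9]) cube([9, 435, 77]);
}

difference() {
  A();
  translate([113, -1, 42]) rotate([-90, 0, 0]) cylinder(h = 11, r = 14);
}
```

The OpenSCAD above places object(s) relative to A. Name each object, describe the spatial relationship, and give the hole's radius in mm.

The subtracted cylinder has r = 14 mm.

A is an open box. The open box has a circular hole through its front wall. The hole's radius is 14 mm.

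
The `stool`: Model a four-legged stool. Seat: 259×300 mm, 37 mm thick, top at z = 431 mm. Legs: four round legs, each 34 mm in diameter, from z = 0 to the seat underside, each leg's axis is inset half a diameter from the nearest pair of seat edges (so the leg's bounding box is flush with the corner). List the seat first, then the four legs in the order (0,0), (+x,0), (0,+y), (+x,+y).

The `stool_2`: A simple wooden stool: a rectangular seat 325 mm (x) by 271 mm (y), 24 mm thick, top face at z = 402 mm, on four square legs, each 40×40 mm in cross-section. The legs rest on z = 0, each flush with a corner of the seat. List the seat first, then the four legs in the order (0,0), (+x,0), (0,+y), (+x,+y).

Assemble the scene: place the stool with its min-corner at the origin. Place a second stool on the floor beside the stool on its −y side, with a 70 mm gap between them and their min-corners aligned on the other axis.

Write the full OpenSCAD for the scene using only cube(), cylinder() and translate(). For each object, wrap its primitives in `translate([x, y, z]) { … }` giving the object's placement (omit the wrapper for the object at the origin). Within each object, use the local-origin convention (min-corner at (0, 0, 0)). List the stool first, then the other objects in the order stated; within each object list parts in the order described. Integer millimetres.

translate([0, 0, 394]) cube([259, 300, 37]);
translate([17, 17, 0]) cylinder(h = 394, r = 17);
translate([242, 17, 0]) cylinder(h = 394, r = 17);
translate([17, 283, 0]) cylinder(h = 394, r = 17);
translate([242, 283, 0]) cylinder(h = 394, r = 17);
translate([0, -341, 0]) {
  translate([0, 0, 378]) cube([325, 271, 24]);
  cube([40, 40, 378]);
  translate([285, 0, 0]) cube([40, 40, 378]);
  translate([0, 231, 0]) cube([40, 40, 378]);
  translate([285, 231, 0]) cube([40, 40, 378]);
}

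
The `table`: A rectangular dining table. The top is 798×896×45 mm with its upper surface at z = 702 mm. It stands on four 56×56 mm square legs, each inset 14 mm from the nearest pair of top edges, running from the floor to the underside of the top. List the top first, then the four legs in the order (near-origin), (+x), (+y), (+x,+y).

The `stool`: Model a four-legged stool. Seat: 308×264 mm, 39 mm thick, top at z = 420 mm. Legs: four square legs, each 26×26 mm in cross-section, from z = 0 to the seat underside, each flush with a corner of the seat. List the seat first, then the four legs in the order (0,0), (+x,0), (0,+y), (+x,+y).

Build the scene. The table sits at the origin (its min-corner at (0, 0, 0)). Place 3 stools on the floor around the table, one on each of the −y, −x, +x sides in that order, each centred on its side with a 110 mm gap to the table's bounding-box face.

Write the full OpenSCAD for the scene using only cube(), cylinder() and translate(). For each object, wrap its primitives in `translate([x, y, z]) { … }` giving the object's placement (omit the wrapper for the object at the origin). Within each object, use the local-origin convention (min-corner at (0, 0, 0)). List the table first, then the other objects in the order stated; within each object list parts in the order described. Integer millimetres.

translate([0, 0, 657]) cube([798, 896, 45]);
translate([14, 14, 0]) cube([56, 56, 657]);
translate([728, 14, 0]) cube([56, 56, 657]);
translate([14, 826, 0]) cube([56, 56, 657]);
translate([728, 826, 0]) cube([56, 56, 657]);
translate([245, -374, 0]) {
  translate([0, 0, 381]) cube([308, 264, 39]);
  cube([26, 26, 381]);
  translate([282, 0, 0]) cube([26, 26, 381]);
  translate([0, 238, 0]) cube([26, 26, 381]);
  translate([282, 238, 0]) cube([26, 26, 381]);
}
translate([-418, 316, 0]) {
  translate([0, 0, 381]) cube([308, 264, 39]);
  cube([26, 26, 381]);
  translate([282, 0, 0]) cube([26, 26, 381]);
  translate([0, 238, 0]) cube([26, 26, 381]);
  translate([282, 238, 0]) cube([26, 26, 381]);
}
translate([908, 316, 0]) {
  translate([0, 0, 381]) cube([308, 264, 39]);
  cube([26, 26, 381]);
  translate([282, 0, 0]) cube([26, 26, 381]);
  translate([0, 238, 0]) cube([26, 26, 381]);
  translate([282, 238, 0]) cube([26, 26, 381]);
}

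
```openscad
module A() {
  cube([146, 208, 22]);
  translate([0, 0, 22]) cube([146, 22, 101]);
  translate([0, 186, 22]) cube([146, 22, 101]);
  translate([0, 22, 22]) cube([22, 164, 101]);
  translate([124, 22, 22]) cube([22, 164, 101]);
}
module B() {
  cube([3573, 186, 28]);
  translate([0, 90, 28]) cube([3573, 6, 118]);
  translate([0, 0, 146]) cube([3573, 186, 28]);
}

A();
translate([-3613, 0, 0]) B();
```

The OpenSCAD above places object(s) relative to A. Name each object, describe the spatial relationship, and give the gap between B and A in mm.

A is an open box. B is an I-beam. The I-beam is on the floor beside the open box on its −x side. The gap between the I-beam and the open box is 40 mm.

The I-beam's nearest face is 40 mm from the open box's −x face.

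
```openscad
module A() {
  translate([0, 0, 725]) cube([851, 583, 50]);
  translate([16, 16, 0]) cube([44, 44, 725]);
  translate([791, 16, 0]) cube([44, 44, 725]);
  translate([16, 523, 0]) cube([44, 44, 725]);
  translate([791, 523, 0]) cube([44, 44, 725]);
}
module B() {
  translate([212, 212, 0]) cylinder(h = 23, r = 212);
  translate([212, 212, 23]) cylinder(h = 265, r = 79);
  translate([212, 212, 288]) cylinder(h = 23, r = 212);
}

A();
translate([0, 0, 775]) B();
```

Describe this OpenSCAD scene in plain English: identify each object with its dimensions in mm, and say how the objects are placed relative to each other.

A is a table: top 851 mm (x) × 583 mm (y), 50 mm thick, upper face at z = 775 mm, on four 44×44 mm square legs, each inset 16 mm from the nearest pair of top edges, running from z = 0 to the bottom of the top.

B is a spool: two coaxial disc flanges of radius 212 mm and thickness 23 mm, joined by a core cylinder of radius 79 mm and height 265 mm. The lower flange rests on z = 0 and the three cylinders share a vertical axis.

The spool is on top of the table.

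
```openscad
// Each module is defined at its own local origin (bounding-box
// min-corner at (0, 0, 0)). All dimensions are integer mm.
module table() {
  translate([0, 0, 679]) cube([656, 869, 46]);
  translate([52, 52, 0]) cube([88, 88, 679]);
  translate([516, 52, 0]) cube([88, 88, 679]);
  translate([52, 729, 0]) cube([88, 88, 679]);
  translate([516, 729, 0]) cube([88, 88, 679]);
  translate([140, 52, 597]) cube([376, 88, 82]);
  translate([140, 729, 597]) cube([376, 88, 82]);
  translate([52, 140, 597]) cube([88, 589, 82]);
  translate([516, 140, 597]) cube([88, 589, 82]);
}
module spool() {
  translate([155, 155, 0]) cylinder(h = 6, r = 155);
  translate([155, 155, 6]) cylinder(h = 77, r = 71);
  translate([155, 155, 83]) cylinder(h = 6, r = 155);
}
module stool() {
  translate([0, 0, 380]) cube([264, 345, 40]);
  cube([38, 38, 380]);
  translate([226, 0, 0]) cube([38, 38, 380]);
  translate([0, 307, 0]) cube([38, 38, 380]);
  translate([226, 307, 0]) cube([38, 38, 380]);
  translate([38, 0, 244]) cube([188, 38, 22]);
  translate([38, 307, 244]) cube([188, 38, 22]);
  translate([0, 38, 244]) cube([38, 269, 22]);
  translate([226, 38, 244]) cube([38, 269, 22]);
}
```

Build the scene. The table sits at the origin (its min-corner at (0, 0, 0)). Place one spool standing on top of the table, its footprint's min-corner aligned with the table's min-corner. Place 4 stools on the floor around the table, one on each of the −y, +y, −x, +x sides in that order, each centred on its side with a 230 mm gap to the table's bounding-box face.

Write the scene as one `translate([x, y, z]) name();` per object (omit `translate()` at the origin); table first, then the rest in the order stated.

table();
translate([0, 0, 725]) spool();
translate([196, -575, 0]) stool();
translate([196, 1099, 0]) stool();
translate([-494, 262, 0]) stool();
translate([886, 262, 0]) stool();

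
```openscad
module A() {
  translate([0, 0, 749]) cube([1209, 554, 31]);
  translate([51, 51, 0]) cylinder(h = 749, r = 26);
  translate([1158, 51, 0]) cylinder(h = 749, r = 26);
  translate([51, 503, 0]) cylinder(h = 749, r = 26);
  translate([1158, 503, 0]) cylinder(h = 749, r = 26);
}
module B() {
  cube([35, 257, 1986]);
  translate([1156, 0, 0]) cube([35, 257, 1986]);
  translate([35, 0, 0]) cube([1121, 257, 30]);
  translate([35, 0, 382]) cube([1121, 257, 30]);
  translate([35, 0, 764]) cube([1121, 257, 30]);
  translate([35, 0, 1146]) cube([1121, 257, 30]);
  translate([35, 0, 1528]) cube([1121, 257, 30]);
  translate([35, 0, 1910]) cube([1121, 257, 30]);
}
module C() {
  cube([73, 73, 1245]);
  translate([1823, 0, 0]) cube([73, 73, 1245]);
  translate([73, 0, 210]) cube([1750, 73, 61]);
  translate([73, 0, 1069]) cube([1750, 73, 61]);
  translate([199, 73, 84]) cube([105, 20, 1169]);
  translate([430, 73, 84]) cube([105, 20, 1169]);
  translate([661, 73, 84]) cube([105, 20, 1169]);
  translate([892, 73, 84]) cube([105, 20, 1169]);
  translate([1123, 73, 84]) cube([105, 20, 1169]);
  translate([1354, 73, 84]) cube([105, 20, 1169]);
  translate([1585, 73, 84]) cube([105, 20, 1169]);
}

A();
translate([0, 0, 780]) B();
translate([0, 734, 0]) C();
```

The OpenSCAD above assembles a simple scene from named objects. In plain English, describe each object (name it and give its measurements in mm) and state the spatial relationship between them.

A is a rectangular dining table. The top is 1209×554×31 mm with its upper surface at z = 780 mm. It stands on four round legs of 52 mm diameter, each leg's bounding box inset 25 mm from the nearest pair of top edges, running from the floor to the underside of the top.

B is a bookshelf 1191 mm wide overall, 257 mm deep and 1986 mm tall. The two sides are 35 mm thick vertical panels. 6 horizontal shelves of 30 mm thickness span between the inner faces of the sides; the lowest shelf sits on the floor and shelves are stacked with a clear vertical gap of 352 mm between each pair.

C is a fence section. Two 73×73 mm posts, 1245 mm tall, stand on the floor with a clear span of 1750 mm between their inner faces. Two horizontal rails of 73×61 mm section span the gap between the posts with their undersides at z = 210 mm and z = 1069 mm, flush with the posts' −y face. 7 pickets, each 105 mm wide, 20 mm thick and 1169 mm tall, are fixed to the +y face of the rails with their bottoms at z = 84 mm, evenly spaced across the span with equal gaps (rounded down to the nearest mm) at the −x end and between each pair — any rounding remainder accumulates at the +x end.

The bookshelf is on top of the table. The fence section is on the floor beside the table on its +y side.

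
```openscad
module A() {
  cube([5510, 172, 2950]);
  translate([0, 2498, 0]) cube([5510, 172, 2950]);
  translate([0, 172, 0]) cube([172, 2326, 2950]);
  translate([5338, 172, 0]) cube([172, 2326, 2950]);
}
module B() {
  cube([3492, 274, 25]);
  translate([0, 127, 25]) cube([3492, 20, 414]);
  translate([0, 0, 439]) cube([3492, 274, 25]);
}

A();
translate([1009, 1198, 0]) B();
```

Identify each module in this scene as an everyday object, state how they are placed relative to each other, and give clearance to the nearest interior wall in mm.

A is a house frame. B is an I-beam. The I-beam sits inside the house frame, centred. The clearance to the nearest interior wall is 837 mm.

Clearances: x = 837, y = 1026; minimum 837 mm.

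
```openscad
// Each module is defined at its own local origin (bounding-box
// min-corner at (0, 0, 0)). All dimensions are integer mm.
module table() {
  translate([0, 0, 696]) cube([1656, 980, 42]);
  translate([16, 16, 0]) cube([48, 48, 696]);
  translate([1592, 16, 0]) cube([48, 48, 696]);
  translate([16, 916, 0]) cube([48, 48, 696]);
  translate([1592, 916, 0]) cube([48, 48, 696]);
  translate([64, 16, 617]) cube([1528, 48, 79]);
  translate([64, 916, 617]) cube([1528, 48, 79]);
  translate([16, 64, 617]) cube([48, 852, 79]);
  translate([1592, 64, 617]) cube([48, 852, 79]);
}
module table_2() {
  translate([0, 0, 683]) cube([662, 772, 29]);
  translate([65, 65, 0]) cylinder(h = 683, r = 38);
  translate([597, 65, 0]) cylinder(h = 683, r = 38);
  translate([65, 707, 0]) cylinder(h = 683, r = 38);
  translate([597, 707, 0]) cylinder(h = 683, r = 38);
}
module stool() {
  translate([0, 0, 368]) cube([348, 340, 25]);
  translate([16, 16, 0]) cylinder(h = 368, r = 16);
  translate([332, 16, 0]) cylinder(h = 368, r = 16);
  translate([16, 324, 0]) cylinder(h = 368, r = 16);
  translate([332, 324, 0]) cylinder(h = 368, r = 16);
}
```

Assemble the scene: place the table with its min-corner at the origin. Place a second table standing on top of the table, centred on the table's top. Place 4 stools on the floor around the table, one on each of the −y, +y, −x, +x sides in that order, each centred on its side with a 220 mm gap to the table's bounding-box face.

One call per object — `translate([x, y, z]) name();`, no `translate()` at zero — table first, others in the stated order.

table();
translate([497, 104, 738]) table_2();
translate([654, -560, 0]) stool();
translate([654, 1200, 0]) stool();
translate([-568, 320, 0]) stool();
translate([1876, 320, 0]) stool();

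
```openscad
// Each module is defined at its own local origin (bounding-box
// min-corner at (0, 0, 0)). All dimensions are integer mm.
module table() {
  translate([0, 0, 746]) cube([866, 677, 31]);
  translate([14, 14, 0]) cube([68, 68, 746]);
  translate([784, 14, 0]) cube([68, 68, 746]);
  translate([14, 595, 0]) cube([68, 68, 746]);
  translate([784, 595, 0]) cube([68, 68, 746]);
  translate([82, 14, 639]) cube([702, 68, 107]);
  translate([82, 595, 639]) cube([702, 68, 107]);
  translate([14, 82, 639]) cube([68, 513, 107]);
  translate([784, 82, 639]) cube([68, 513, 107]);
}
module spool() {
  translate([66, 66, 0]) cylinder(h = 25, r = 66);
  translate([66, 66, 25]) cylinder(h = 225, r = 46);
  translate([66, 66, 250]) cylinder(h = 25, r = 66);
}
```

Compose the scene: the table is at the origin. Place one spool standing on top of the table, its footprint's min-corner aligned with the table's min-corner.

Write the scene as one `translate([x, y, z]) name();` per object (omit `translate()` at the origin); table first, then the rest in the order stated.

table();
translate([0, 0, 777]) spool();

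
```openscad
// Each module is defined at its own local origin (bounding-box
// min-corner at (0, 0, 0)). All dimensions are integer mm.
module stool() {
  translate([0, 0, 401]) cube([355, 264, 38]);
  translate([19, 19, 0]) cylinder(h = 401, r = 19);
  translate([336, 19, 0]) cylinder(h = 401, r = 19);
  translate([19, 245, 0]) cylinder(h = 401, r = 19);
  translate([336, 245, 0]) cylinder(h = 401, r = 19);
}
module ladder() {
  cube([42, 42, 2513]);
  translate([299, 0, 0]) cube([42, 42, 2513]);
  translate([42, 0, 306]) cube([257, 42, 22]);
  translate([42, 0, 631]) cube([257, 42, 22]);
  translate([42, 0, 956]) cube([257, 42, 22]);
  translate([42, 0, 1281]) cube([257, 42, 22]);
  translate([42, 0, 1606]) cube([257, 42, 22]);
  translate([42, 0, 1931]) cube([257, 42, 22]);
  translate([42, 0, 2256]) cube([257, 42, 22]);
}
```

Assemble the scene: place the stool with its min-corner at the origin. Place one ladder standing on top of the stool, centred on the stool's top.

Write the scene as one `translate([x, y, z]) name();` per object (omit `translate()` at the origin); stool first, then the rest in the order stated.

stool();
translate([7, 111, 439]) ladder();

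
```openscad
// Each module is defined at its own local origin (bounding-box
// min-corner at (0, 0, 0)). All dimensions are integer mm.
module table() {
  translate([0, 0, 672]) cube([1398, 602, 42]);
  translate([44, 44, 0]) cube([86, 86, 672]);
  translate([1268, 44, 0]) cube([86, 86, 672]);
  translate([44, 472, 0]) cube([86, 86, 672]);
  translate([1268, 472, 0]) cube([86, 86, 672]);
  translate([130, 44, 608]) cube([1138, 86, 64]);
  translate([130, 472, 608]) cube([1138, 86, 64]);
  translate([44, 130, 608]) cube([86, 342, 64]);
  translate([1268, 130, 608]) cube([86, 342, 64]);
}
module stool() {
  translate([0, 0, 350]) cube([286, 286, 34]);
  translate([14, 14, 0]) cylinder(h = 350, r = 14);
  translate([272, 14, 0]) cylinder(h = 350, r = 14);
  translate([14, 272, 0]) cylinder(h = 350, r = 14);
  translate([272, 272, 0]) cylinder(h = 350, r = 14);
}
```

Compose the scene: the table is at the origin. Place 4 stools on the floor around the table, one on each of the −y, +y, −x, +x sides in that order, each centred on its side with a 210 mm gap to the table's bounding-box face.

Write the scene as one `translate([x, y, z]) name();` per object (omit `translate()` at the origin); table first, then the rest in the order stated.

table();
translate([556, -496, 0]) stool();
translate([556, 812, 0]) stool();
translate([-496, 158, 0]) stool();
translate([1608, 158, 0]) stool();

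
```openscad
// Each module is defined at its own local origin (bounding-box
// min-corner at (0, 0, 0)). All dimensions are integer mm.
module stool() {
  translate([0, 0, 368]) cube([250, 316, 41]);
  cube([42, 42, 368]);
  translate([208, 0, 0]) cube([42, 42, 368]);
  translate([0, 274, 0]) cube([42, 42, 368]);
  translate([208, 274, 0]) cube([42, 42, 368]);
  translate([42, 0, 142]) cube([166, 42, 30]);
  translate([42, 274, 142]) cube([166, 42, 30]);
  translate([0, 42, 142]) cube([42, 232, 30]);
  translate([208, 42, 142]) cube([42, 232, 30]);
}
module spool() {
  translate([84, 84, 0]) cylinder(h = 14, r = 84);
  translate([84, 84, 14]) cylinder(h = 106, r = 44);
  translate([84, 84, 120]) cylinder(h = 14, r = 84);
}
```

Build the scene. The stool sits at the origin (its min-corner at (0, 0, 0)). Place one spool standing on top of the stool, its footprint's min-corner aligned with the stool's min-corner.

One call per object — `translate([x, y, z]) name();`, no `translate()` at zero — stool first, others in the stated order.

stool();
translate([0, 0, 409]) spool();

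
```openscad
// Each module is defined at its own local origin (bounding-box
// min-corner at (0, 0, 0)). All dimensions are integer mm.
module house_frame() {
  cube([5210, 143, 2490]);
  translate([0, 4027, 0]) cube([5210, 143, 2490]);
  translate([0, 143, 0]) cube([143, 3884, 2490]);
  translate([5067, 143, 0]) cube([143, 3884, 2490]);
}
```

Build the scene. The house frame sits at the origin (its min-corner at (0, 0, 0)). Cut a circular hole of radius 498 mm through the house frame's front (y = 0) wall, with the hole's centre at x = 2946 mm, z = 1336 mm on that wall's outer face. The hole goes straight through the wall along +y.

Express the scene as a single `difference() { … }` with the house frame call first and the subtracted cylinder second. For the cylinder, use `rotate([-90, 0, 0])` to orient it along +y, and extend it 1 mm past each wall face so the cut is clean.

difference() {
  house_frame();
  translate([2946, -1, 1336]) rotate([-90, 0, 0]) cylinder(h = 145, r = 498);
}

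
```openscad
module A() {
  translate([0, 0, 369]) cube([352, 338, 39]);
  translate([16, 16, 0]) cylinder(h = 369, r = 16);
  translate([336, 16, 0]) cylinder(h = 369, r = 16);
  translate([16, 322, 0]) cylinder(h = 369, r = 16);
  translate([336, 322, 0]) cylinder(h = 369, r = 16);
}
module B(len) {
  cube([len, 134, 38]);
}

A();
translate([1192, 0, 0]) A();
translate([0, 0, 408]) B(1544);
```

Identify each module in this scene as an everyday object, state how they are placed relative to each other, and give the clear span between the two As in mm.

A is a stool. B is a beam. A beam spans the tops of two stools. The clear span between the two stools is 840 mm.

Second stool starts at x = 1192; first ends at x = 352; clear span = 1192 − 352 = 840 mm.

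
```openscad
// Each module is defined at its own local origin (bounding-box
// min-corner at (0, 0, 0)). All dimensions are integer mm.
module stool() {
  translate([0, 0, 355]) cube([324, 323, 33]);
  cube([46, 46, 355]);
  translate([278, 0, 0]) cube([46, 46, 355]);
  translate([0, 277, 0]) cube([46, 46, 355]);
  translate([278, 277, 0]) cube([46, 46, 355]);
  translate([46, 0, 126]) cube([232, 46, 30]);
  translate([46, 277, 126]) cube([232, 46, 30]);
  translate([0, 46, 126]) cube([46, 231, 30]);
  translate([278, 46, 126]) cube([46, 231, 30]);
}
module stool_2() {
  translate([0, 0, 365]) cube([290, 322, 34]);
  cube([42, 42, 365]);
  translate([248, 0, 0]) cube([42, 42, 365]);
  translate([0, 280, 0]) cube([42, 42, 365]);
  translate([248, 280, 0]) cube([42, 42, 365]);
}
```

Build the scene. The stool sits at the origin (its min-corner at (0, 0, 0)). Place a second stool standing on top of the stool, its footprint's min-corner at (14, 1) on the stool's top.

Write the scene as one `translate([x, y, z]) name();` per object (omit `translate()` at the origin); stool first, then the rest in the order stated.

stool();
translate([14, 1, 388]) stool_2();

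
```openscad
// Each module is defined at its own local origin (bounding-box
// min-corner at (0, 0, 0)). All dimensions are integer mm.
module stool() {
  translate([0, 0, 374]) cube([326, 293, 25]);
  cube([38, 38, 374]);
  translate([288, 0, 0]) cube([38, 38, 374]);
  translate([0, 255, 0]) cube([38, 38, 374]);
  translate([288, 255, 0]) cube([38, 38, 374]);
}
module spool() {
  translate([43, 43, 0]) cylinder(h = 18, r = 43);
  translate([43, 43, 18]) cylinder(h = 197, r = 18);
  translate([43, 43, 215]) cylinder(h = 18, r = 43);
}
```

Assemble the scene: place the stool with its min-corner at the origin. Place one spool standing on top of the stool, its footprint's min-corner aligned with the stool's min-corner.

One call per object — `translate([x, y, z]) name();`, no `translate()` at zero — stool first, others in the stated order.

stool();
translate([0, 0, 399]) spool();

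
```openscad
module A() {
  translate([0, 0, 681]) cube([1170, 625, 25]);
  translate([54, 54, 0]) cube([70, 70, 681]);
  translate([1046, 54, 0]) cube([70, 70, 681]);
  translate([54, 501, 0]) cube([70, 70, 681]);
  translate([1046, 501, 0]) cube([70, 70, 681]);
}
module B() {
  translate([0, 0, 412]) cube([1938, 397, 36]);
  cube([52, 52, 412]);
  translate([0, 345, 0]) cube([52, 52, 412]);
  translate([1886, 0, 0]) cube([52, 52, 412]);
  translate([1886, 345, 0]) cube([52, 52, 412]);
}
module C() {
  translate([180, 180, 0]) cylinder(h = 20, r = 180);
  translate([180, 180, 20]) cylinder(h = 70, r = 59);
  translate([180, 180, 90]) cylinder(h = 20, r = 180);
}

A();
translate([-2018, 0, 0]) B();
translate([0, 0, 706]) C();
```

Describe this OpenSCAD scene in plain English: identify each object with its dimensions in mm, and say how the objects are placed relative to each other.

A is a table with a 1170×625 mm rectangular top, 25 mm thick, top surface at z = 706 mm, supported by four 70×70 mm square legs, each inset 54 mm from the nearest pair of top edges, running from the floor.

B is a long wooden bench with a 1938 mm (x) × 397 mm (y) seat, 36 mm thick, its top surface 448 mm above the floor. Four 52 mm square legs at the seat corners, flush with the edges, run from z = 0 to the seat underside.

C is a spool: two coaxial disc flanges of radius 180 mm and thickness 20 mm, joined by a core cylinder of radius 59 mm and height 70 mm. The lower flange rests on z = 0 and the three cylinders share a vertical axis.

The bench is on the floor beside the table on its −x side. The spool is on top of the table.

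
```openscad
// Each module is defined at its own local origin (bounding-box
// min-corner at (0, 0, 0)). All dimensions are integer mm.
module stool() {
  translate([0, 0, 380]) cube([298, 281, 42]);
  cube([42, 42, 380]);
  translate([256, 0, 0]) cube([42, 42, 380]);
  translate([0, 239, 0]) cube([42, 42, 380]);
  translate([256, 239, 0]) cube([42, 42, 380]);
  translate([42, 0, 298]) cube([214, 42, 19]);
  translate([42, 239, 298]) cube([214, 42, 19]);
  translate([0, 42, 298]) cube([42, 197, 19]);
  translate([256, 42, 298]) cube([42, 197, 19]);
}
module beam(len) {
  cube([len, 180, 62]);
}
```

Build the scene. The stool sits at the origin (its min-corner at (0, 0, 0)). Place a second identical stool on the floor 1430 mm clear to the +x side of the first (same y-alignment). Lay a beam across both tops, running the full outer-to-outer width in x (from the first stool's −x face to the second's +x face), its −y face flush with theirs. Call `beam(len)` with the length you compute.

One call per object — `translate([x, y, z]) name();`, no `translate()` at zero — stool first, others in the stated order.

stool();
translate([1728, 0, 0]) stool();
translate([0, 0, 422]) beam(2026);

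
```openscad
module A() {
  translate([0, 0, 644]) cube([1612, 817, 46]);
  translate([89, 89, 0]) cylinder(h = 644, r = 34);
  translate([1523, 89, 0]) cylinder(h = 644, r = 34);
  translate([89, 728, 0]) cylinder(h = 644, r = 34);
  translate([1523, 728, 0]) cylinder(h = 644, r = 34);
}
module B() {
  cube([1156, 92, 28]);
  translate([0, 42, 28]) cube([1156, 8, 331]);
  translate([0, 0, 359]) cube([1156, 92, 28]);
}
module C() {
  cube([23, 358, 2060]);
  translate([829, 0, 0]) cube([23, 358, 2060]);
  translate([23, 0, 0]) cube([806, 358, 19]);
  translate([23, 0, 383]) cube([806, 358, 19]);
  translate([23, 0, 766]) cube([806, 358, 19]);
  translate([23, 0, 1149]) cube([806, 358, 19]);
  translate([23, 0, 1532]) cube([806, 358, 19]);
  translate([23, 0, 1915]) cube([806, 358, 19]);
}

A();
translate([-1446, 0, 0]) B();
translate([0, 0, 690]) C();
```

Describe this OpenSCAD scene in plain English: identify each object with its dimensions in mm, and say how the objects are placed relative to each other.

A is a table: top 1612 mm (x) × 817 mm (y), 46 mm thick, upper face at z = 690 mm, on four round legs of 68 mm diameter, each leg's bounding box inset 55 mm from the nearest pair of top edges, running from z = 0 to the bottom of the top.

B is an I-beam lying along x, 1156 mm long. Overall section height 387 mm. Two flanges 92 mm wide (y) and 28 mm thick, one on the floor and one at the top; a web 8 mm thick runs between them, centred on the flange width.

C is an open bookshelf. Two side panels, each 23 mm thick, 358 mm deep and 2060 mm tall, stand 852 mm apart (outside-to-outside). Between them sit 6 shelves, each 19 mm thick and 358 mm deep, spanning the full gap between the sides. The bottom shelf rests on the floor (its underside at z = 0) and the clear gap between one shelf's top and the next shelf's underside is 364 mm.

The I-beam is on the floor beside the table on its −x side. The bookshelf is on top of the table.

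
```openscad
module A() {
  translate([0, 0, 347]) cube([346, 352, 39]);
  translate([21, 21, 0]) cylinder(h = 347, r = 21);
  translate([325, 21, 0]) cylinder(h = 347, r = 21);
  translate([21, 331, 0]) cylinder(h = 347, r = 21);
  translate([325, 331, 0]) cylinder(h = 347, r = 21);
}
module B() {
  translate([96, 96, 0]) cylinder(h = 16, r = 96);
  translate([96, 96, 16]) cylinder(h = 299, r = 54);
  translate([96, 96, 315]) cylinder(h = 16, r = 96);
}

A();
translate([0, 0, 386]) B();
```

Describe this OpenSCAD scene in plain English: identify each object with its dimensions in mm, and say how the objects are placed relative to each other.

A is a four-legged stool. The seat is 346×352 mm, 39 mm thick, top at z = 386 mm. It stands on four round legs, each 42 mm in diameter, from z = 0 to the seat underside, each leg's axis is inset half a diameter from the nearest pair of seat edges (so the leg's bounding box is flush with the corner).

B is a spool: two coaxial disc flanges of radius 96 mm and thickness 16 mm, joined by a core cylinder of radius 54 mm and height 299 mm. The lower flange rests on z = 0 and the three cylinders share a vertical axis.

The spool is on top of the stool.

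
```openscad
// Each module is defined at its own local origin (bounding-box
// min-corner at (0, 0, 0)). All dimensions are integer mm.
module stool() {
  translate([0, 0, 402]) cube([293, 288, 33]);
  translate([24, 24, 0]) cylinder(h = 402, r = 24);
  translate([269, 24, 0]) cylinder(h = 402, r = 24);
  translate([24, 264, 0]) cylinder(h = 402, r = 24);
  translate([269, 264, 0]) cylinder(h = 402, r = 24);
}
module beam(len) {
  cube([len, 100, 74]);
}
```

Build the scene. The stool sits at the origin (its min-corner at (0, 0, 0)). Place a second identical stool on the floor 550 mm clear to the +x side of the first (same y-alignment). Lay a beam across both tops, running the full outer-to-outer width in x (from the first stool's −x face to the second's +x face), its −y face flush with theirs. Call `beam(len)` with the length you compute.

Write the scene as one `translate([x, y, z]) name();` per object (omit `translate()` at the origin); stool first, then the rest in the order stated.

stool();
translate([843, 0, 0]) stool();
translate([0, 0, 435]) beam(1136);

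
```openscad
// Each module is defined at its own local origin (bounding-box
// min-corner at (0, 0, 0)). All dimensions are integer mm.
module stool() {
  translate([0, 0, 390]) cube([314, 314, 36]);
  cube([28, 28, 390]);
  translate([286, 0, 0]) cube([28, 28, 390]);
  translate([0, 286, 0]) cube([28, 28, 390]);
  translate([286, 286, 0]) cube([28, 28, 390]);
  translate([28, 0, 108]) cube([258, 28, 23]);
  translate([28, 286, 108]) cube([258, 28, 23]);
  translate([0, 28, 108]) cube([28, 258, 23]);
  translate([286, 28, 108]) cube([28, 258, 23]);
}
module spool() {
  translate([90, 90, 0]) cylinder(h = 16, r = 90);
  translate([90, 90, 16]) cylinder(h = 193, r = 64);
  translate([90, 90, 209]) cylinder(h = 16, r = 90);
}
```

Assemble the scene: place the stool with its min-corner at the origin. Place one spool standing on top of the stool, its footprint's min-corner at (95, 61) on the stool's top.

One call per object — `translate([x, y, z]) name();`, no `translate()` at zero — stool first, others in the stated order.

stool();
translate([95, 61, 426]) spool();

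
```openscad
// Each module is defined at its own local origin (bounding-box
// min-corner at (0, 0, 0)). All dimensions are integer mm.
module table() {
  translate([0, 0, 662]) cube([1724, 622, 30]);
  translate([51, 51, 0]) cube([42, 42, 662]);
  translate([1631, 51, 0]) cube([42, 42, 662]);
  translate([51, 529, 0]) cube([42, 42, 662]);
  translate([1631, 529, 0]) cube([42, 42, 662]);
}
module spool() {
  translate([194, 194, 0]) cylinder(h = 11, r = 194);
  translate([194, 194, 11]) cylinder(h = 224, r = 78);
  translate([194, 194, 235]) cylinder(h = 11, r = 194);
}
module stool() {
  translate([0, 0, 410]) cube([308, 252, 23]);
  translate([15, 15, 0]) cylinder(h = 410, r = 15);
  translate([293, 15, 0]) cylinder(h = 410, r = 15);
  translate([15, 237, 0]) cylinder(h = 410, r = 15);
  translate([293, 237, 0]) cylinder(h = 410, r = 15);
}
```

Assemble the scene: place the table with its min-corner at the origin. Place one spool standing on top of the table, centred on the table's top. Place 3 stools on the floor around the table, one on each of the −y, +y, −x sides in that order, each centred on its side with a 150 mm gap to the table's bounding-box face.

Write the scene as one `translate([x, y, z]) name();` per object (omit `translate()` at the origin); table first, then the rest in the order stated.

table();
translate([668, 117, 692]) spool();
translate([708, -402, 0]) stool();
translate([708, 772, 0]) stool();
translate([-458, 185, 0]) stool();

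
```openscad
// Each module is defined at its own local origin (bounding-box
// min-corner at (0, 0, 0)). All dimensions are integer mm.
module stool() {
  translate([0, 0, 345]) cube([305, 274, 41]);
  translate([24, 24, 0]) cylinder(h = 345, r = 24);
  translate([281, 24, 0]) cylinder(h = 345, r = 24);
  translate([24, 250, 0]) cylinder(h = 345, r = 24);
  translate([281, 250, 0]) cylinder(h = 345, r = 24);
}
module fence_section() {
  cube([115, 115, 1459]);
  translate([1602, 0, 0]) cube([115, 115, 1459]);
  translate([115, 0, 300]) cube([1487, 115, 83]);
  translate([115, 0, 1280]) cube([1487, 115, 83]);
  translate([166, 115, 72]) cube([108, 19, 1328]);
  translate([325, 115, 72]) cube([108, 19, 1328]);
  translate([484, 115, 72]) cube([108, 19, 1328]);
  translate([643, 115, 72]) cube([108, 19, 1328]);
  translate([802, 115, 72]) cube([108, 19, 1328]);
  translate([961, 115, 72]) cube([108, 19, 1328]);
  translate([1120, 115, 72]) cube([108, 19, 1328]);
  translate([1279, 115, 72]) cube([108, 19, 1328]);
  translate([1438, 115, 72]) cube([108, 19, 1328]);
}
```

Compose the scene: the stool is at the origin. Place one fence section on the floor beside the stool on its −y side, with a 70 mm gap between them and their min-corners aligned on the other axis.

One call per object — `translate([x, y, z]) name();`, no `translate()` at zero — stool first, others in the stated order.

stool();
translate([0, -204, 0]) fence_section();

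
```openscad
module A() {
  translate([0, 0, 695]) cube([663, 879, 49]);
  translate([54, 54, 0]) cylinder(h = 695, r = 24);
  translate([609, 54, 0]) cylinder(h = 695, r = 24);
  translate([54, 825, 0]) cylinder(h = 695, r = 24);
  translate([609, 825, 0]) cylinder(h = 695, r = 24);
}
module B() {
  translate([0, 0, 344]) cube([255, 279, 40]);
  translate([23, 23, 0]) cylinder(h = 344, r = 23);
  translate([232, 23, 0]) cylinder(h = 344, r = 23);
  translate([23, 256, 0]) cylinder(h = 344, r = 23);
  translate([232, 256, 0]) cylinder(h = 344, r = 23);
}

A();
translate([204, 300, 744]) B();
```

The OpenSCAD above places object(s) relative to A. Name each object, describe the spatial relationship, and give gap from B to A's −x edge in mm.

A is a table. B is a stool. The stool is on top of the table, centred. The gap from the stool to the table's −x edge is 204 mm.

The stool's min-x is at 204; the table's min-x is 0; gap = 204 mm.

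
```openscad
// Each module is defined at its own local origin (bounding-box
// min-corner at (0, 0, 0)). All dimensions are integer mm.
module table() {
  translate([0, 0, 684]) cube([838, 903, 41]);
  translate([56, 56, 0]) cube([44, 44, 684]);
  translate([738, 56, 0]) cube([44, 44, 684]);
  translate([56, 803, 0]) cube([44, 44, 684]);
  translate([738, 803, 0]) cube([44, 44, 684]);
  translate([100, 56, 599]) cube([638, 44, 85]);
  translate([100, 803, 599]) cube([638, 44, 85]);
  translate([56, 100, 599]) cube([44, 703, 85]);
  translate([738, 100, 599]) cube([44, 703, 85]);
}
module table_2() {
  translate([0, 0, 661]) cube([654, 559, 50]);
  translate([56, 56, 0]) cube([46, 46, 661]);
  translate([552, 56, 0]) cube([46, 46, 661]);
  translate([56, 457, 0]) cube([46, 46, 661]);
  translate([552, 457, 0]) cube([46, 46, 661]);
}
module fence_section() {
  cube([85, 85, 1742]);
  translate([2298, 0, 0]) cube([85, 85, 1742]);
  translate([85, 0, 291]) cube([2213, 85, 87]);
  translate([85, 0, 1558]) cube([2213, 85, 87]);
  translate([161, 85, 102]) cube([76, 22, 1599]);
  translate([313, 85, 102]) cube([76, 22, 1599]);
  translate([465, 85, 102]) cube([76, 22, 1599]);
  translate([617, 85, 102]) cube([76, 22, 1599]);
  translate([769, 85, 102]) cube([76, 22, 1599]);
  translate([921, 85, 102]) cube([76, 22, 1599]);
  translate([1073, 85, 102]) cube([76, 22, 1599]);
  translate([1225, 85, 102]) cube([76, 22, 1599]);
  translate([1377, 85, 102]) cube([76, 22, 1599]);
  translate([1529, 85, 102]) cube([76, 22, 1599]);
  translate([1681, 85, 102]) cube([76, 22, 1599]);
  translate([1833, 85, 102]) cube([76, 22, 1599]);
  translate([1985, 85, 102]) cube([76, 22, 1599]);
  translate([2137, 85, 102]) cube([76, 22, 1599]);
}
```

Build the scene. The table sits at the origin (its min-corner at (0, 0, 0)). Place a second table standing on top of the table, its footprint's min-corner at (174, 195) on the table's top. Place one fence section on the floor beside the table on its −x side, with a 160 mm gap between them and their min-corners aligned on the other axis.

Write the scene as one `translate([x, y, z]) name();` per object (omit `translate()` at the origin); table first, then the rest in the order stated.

table();
translate([174, 195, 725]) table_2();
translate([-2543, 0, 0]) fence_section();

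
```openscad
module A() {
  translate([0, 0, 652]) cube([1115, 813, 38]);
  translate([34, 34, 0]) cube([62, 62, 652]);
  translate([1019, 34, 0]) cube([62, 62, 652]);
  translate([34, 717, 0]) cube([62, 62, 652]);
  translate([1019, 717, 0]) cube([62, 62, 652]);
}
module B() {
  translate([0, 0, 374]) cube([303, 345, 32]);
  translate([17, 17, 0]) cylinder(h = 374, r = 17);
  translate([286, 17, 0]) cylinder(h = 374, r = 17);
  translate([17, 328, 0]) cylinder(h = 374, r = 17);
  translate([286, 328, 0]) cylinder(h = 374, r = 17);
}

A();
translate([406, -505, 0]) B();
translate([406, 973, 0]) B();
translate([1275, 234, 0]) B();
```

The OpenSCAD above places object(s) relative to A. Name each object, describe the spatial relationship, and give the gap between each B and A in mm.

Each stool's nearest face is 160 mm from the table's bounding box.

A is a table. B is a stool. Three stools sit around the table at the −y, +y, +x sides. The gap between each stool and the table is 160 mm.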